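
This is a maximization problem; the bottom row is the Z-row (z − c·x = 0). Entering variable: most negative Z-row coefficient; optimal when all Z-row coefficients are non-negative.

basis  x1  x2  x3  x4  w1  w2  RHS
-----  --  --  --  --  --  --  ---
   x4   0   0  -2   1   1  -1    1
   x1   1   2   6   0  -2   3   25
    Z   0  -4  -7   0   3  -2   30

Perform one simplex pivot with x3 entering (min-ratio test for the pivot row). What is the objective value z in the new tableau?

355/6

Ratio test on column x3 — row 1: entry -2 ≤ 0; row 2: 25/6 = 25/6. Minimum is 25/6 at row 2 (x1 leaves); pivot element 6.
Pivot on row 2; the Z-row RHS becomes 30 − (-7)·(25/6) = 355/6.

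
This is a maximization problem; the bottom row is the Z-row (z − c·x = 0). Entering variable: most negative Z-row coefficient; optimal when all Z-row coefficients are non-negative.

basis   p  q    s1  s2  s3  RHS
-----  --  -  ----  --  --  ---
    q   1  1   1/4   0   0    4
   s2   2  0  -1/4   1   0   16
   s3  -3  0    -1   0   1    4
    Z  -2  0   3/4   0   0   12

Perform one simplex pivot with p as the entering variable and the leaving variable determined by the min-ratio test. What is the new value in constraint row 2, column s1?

-3/4

Ratio test on column p — row 1: 4/1 = 4; row 2: 16/2 = 8; row 3: entry -3 ≤ 0. Minimum is 4 at row 1 (q leaves); pivot element 1.
Divide row 1 by 1; eliminate column p from the other rows.
Row 2 update in column s1: -1/4 − 2·(1/4) = -3/4.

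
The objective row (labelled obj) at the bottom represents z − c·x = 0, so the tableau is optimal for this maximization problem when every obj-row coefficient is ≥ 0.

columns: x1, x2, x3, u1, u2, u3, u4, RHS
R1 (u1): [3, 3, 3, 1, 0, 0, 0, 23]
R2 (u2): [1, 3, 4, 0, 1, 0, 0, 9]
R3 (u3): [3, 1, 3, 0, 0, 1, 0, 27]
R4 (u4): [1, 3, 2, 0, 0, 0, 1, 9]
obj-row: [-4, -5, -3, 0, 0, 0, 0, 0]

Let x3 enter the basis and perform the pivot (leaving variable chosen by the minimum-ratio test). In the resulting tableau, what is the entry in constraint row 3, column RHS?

Ratio test on column x3 — row 1: 23/3 = 23/3; row 2: 9/4 = 9/4; row 3: 27/3 = 9; row 4: 9/2 = 9/2. Minimum is 9/4 at row 2 (u2 leaves); pivot element 4.
Divide row 2 by 4; eliminate column x3 from the other rows.
Row 3 update in column RHS: 27 − 3·(9/4) = 81/4.

81/4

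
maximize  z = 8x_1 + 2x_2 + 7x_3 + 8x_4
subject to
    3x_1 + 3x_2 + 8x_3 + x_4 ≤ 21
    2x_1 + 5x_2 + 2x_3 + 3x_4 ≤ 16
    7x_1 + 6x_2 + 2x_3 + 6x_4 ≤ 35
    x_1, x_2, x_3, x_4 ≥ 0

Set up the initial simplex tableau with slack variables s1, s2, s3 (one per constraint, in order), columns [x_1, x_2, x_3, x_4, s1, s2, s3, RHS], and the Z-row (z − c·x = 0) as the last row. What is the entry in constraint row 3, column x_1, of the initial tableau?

Constraint 3 has coefficient 7 on x_1.

7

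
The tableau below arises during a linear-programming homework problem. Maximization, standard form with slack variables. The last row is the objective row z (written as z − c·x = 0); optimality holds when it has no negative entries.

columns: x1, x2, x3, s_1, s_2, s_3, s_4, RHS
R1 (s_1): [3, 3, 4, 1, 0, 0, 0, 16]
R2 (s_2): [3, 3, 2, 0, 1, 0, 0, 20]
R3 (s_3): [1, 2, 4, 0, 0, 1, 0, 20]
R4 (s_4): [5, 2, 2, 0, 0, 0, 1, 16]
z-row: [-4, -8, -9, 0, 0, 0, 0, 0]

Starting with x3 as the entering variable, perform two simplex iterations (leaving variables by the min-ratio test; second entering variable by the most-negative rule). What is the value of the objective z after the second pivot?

Ratio test on column x3 — row 1: 16/4 = 4; row 2: 20/2 = 10; row 3: 20/4 = 5; row 4: 16/2 = 8. Minimum is 4 at row 1 (s_1 leaves); pivot element 4.
Pivot on row 1; the z-row RHS becomes 0 − (-9)·4 = 36.
Next entering variable (most negative z-row entry -5/4): x2.
Ratio test on column x2 — row 1: 4/(3/4) = 16/3; row 2: 12/(3/2) = 8; row 3: entry -1 ≤ 0; row 4: 8/(1/2) = 16. Minimum is 16/3 at row 1 (x3 leaves); pivot element 3/4.
After the second pivot the z-row RHS is 36 − (-5/4)·(16/3) = 128/3.

128/3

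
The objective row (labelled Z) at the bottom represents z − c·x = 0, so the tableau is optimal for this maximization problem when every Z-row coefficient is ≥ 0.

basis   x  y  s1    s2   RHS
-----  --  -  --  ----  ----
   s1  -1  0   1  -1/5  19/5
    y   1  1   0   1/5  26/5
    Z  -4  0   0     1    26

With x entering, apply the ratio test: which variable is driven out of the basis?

Column x entries and ratios — s1: -1 ≤ 0, skip; y: (26/5)/1 = 26/5.
Smallest ratio is 26/5 in the row of y, so y leaves.

y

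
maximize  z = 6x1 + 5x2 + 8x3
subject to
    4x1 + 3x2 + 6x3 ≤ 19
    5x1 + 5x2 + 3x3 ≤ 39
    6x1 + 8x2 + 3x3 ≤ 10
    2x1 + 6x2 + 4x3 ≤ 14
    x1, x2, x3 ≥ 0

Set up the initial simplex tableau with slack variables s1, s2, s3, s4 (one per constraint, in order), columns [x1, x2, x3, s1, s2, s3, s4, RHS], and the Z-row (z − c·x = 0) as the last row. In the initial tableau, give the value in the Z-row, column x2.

-5

The Z-row carries the negated objective coefficients: the x2 entry is -5.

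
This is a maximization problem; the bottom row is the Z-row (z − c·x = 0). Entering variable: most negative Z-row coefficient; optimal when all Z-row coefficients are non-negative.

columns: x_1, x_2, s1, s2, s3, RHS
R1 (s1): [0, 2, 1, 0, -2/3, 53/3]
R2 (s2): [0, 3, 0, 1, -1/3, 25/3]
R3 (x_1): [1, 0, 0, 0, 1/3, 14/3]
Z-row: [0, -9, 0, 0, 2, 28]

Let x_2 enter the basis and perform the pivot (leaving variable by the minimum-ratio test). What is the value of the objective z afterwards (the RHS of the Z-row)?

53

Ratio test on column x_2 — row 1: (53/3)/2 = 53/6; row 2: (25/3)/3 = 25/9; row 3: entry 0 ≤ 0. Minimum is 25/9 at row 2 (s2 leaves); pivot element 3.
Pivot on row 2; the Z-row RHS becomes 28 − (-9)·(25/9) = 53.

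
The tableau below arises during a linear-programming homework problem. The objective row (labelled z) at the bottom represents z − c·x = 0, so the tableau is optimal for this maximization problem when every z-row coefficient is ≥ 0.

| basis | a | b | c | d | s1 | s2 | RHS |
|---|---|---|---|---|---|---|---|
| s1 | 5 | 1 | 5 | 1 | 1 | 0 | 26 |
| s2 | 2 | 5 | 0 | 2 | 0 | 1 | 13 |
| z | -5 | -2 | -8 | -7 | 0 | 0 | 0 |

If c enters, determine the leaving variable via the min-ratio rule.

Column c entries and ratios — s1: 26/5 = 26/5; s2: 0 ≤ 0, skip.
Smallest ratio is 26/5 in the row of s1, so s1 leaves.

s1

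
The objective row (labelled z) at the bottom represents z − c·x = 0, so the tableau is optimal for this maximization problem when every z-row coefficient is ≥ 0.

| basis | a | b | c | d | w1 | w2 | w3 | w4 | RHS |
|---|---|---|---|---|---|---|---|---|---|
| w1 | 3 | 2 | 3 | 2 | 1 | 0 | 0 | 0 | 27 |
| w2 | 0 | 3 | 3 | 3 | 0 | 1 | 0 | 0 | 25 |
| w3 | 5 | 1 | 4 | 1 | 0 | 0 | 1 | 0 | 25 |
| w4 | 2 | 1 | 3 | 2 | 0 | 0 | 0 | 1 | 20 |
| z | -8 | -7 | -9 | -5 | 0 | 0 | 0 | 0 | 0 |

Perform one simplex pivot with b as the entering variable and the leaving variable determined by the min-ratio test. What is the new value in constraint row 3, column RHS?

50/3

Ratio test on column b — row 1: 27/2 = 27/2; row 2: 25/3 = 25/3; row 3: 25/1 = 25; row 4: 20/1 = 20. Minimum is 25/3 at row 2 (w2 leaves); pivot element 3.
Divide row 2 by 3; eliminate column b from the other rows.
Row 3 update in column RHS: 25 − 1·(25/3) = 50/3.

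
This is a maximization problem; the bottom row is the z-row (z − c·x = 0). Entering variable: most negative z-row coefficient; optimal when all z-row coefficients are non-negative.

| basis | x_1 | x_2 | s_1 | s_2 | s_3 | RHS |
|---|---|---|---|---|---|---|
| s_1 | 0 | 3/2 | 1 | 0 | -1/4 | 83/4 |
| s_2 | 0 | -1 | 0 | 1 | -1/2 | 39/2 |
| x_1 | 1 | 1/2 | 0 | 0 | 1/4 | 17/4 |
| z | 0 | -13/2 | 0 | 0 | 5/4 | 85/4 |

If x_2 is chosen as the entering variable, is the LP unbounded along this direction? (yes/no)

no

Column x_2 has positive entries in row(s) 1, 3, so the ratio test bounds it — not unbounded.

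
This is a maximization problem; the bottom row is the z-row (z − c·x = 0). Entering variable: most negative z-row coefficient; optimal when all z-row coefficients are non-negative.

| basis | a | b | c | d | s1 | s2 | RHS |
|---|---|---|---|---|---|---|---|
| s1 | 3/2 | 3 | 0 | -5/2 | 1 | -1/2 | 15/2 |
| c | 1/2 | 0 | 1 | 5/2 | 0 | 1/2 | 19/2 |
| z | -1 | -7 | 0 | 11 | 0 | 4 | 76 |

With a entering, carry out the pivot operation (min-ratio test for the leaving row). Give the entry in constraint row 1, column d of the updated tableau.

-5/3

Ratio test on column a — row 1: (15/2)/(3/2) = 5; row 2: (19/2)/(1/2) = 19. Minimum is 5 at row 1 (s1 leaves); pivot element 3/2.
Divide row 1 by 3/2; eliminate column a from the other rows.
In the new row 1, the d entry is the old entry divided by the pivot: (-5/2)/(3/2) = -5/3.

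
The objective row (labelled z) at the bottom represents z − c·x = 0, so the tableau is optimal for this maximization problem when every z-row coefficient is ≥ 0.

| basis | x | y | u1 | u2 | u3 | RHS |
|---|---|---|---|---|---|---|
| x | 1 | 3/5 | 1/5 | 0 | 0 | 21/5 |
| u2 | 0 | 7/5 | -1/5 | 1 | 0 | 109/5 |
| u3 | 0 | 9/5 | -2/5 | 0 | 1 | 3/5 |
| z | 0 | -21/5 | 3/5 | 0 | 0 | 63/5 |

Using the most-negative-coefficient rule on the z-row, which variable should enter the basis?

y

Negative z-row entries: y: -21/5.
The most negative is -21/5 in column y, so y enters.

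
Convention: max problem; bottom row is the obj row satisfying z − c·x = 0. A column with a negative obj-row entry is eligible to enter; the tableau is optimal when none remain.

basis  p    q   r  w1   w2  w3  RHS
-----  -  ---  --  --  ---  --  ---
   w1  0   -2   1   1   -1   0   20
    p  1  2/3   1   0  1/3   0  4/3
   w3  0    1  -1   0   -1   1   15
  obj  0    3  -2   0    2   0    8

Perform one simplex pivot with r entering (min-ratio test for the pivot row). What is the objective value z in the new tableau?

Ratio test on column r — row 1: 20/1 = 20; row 2: (4/3)/1 = 4/3; row 3: entry -1 ≤ 0. Minimum is 4/3 at row 2 (p leaves); pivot element 1.
Pivot on row 2; the obj-row RHS becomes 8 − (-2)·(4/3) = 32/3.

32/3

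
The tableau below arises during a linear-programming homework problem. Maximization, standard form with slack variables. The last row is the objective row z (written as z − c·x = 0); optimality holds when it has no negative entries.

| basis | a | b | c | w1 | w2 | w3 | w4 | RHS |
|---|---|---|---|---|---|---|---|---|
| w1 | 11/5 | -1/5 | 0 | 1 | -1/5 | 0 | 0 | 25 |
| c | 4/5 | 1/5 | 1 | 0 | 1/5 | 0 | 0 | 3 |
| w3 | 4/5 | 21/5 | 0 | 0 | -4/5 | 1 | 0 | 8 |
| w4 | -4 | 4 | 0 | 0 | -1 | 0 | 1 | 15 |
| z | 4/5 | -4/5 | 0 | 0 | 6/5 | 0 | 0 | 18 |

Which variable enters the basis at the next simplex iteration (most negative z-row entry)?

b

Negative z-row entries: b: -4/5.
The most negative is -4/5 in column b, so b enters.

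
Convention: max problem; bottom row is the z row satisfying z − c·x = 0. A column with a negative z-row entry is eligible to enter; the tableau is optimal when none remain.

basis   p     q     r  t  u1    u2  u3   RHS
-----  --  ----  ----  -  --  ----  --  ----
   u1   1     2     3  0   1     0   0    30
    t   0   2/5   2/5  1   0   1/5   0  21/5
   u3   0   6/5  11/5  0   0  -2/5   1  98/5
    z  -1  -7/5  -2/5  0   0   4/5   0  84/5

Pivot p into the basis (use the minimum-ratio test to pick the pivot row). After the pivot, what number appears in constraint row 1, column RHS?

Ratio test on column p — row 1: 30/1 = 30; row 2: entry 0 ≤ 0; row 3: entry 0 ≤ 0. Minimum is 30 at row 1 (u1 leaves); pivot element 1.
Divide row 1 by 1; eliminate column p from the other rows.
In the new row 1, the RHS entry is the old entry divided by the pivot: 30/1 = 30.

30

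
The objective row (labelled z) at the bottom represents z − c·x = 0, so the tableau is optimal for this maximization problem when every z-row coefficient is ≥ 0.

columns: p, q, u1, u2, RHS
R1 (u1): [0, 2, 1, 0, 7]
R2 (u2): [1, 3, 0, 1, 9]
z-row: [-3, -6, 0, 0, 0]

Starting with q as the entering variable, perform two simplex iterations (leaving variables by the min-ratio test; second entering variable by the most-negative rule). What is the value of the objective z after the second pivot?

27

Ratio test on column q — row 1: 7/2 = 7/2; row 2: 9/3 = 3. Minimum is 3 at row 2 (u2 leaves); pivot element 3.
Pivot on row 2; the z-row RHS becomes 0 − (-6)·3 = 18.
Next entering variable (most negative z-row entry -1): p.
Ratio test on column p — row 1: entry -2/3 ≤ 0; row 2: 3/(1/3) = 9. Minimum is 9 at row 2 (q leaves); pivot element 1/3.
After the second pivot the z-row RHS is 18 − (-1)·9 = 27.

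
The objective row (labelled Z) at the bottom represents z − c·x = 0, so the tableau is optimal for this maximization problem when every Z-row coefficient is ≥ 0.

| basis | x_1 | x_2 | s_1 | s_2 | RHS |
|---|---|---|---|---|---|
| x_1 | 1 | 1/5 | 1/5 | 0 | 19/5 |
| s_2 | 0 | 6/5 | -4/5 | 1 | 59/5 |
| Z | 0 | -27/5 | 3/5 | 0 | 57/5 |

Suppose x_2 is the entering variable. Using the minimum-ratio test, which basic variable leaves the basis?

s_2

Column x_2 entries and ratios — x_1: (19/5)/(1/5) = 19; s_2: (59/5)/(6/5) = 59/6.
Smallest ratio is 59/6 in the row of s_2, so s_2 leaves.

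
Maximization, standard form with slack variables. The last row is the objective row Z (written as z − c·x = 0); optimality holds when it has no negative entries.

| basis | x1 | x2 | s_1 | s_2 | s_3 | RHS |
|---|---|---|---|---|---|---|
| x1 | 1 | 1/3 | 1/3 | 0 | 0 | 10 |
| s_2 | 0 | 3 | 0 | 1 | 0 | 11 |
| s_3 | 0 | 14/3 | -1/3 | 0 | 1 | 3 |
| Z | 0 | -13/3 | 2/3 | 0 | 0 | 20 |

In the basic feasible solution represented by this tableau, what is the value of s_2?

s_2 is basic (row 2); its value is the RHS of that row, 11.

11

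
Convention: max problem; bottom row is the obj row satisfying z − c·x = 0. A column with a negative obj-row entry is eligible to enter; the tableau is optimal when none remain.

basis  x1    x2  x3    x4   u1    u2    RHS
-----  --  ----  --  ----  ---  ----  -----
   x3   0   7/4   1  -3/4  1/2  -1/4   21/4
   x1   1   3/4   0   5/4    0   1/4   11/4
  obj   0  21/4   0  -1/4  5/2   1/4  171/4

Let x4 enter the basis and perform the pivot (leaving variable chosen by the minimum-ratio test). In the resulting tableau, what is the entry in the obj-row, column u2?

Ratio test on column x4 — row 1: entry -3/4 ≤ 0; row 2: (11/4)/(5/4) = 11/5. Minimum is 11/5 at row 2 (x1 leaves); pivot element 5/4.
Divide row 2 by 5/4; eliminate column x4 from the other rows.
obj-row update in column u2: 1/4 − (-1/4)·(1/5) = 3/10.

3/10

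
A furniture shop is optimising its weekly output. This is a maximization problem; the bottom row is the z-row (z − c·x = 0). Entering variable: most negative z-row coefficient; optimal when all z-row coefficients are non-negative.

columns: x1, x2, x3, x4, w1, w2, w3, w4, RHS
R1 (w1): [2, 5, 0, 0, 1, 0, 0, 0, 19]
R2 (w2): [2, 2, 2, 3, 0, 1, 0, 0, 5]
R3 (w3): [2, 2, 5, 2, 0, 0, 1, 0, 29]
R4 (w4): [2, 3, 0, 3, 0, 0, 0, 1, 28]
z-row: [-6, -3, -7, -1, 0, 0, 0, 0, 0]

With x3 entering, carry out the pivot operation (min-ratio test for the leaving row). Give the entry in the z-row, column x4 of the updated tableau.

Ratio test on column x3 — row 1: entry 0 ≤ 0; row 2: 5/2 = 5/2; row 3: 29/5 = 29/5; row 4: entry 0 ≤ 0. Minimum is 5/2 at row 2 (w2 leaves); pivot element 2.
Divide row 2 by 2; eliminate column x3 from the other rows.
z-row update in column x4: -1 − (-7)·(3/2) = 19/2.

19/2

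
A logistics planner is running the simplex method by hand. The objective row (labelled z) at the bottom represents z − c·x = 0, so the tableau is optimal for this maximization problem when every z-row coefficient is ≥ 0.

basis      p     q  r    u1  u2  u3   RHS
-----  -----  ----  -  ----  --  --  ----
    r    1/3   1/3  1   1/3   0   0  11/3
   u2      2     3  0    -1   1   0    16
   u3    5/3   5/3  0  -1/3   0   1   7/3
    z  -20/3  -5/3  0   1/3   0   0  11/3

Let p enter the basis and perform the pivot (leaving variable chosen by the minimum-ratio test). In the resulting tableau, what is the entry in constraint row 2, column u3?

-6/5

Ratio test on column p — row 1: (11/3)/(1/3) = 11; row 2: 16/2 = 8; row 3: (7/3)/(5/3) = 7/5. Minimum is 7/5 at row 3 (u3 leaves); pivot element 5/3.
Divide row 3 by 5/3; eliminate column p from the other rows.
Row 2 update in column u3: 0 − 2·(3/5) = -6/5.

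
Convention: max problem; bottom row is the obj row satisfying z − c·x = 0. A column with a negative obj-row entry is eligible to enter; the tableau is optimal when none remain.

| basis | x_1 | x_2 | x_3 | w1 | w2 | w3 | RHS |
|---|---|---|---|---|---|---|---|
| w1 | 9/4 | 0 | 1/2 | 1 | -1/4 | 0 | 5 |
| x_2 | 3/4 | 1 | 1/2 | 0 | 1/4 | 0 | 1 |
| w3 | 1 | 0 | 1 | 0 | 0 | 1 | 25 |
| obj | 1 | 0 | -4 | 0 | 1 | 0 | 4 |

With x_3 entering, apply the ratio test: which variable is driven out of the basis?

Column x_3 entries and ratios — w1: 5/(1/2) = 10; x_2: 1/(1/2) = 2; w3: 25/1 = 25.
Smallest ratio is 2 in the row of x_2, so x_2 leaves.

x_2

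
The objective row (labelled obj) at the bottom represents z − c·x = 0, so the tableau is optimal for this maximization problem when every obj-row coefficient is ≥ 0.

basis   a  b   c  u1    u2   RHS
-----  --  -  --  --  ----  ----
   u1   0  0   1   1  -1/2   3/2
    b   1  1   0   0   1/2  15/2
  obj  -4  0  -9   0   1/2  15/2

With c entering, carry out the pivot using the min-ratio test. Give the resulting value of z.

21

Ratio test on column c — row 1: (3/2)/1 = 3/2; row 2: entry 0 ≤ 0. Minimum is 3/2 at row 1 (u1 leaves); pivot element 1.
Pivot on row 1; the obj-row RHS becomes 15/2 − (-9)·(3/2) = 21.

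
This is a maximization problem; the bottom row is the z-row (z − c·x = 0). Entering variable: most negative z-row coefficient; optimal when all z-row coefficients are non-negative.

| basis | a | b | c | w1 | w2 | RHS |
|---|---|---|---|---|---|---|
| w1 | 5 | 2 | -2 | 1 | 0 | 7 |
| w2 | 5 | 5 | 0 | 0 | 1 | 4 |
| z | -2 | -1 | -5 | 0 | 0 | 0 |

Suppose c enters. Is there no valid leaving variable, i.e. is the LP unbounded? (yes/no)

yes

Every constraint-row entry in column c is ≤ 0, so increasing c is unbounded.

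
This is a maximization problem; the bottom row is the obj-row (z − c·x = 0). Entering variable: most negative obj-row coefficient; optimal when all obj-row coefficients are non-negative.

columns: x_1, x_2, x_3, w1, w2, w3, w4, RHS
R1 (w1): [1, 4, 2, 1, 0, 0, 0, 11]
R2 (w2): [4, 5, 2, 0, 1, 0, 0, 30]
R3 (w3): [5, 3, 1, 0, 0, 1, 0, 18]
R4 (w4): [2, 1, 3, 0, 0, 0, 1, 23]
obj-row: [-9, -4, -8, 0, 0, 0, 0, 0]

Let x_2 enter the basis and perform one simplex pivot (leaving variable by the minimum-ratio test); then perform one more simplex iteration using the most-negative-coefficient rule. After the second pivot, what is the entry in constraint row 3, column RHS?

39/17

Ratio test on column x_2 — row 1: 11/4 = 11/4; row 2: 30/5 = 6; row 3: 18/3 = 6; row 4: 23/1 = 23. Minimum is 11/4 at row 1 (w1 leaves); pivot element 4.
Divide row 1 by 4; eliminate column x_2 from the other rows.
Second iteration: most negative obj-row entry is -8 in column x_1, so x_1 enters.
Ratio test on column x_1 — row 1: (11/4)/(1/4) = 11; row 2: (65/4)/(11/4) = 65/11; row 3: (39/4)/(17/4) = 39/17; row 4: (81/4)/(7/4) = 81/7. Minimum is 39/17 at row 3 (w3 leaves); pivot element 17/4.
Divide row 3 by 17/4; eliminate column x_1 from the other rows.
After both pivots, the entry at constraint row 3, column RHS is 39/17.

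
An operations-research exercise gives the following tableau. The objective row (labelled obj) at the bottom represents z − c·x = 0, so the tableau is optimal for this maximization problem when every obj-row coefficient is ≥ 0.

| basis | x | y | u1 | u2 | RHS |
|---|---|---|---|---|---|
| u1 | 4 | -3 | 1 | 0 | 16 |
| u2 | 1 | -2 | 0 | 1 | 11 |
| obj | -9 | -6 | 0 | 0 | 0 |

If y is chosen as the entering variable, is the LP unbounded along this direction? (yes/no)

yes

Every constraint-row entry in column y is ≤ 0, so increasing y is unbounded.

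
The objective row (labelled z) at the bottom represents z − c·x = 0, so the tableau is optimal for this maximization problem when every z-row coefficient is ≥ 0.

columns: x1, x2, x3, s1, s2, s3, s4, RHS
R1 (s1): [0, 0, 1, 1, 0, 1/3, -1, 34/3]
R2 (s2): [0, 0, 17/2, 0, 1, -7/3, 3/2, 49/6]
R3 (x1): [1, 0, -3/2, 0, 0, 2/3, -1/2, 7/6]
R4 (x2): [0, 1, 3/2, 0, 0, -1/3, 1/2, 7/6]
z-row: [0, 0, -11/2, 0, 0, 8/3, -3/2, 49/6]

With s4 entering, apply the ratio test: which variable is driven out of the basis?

x2

Column s4 entries and ratios — s1: -1 ≤ 0, skip; s2: (49/6)/(3/2) = 49/9; x1: -1/2 ≤ 0, skip; x2: (7/6)/(1/2) = 7/3.
Smallest ratio is 7/3 in the row of x2, so x2 leaves.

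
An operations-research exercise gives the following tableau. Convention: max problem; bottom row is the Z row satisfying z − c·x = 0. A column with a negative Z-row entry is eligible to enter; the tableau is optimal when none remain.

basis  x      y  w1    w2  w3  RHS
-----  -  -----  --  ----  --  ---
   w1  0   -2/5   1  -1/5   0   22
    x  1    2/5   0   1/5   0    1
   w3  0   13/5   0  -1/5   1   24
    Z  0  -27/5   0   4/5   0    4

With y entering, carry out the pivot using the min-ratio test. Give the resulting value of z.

Ratio test on column y — row 1: entry -2/5 ≤ 0; row 2: 1/(2/5) = 5/2; row 3: 24/(13/5) = 120/13. Minimum is 5/2 at row 2 (x leaves); pivot element 2/5.
Pivot on row 2; the Z-row RHS becomes 4 − (-27/5)·(5/2) = 35/2.

35/2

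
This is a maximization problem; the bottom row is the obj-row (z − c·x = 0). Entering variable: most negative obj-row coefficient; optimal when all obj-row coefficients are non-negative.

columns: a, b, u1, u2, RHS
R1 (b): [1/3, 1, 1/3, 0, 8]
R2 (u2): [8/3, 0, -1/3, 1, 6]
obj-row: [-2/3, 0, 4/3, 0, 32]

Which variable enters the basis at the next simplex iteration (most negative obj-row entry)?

a

Negative obj-row entries: a: -2/3.
The most negative is -2/3 in column a, so a enters.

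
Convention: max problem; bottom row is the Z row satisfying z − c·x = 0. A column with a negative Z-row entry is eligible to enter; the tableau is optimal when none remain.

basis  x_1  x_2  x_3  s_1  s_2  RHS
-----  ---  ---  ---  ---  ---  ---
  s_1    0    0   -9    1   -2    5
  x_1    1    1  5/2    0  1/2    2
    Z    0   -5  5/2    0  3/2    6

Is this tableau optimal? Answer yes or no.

The Z-row has a negative entry -5 in column x_2, so it is not optimal.

no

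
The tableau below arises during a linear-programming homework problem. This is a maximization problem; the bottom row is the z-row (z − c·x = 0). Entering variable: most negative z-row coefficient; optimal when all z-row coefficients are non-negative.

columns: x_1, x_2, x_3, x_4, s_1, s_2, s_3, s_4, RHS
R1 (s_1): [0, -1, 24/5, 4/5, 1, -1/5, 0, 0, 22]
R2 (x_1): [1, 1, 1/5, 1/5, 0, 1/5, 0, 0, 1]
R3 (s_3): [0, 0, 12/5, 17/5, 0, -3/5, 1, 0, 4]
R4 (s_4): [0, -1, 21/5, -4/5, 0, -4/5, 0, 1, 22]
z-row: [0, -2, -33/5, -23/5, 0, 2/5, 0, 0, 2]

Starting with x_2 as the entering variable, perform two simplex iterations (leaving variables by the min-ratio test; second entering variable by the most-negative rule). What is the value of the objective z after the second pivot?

43/3

Ratio test on column x_2 — row 1: entry -1 ≤ 0; row 2: 1/1 = 1; row 3: entry 0 ≤ 0; row 4: entry -1 ≤ 0. Minimum is 1 at row 2 (x_1 leaves); pivot element 1.
Pivot on row 2; the z-row RHS becomes 2 − (-2)·1 = 4.
Next entering variable (most negative z-row entry -31/5): x_3.
Ratio test on column x_3 — row 1: 23/5 = 23/5; row 2: 1/(1/5) = 5; row 3: 4/(12/5) = 5/3; row 4: 23/(22/5) = 115/22. Minimum is 5/3 at row 3 (s_3 leaves); pivot element 12/5.
After the second pivot the z-row RHS is 4 − (-31/5)·(5/3) = 43/3.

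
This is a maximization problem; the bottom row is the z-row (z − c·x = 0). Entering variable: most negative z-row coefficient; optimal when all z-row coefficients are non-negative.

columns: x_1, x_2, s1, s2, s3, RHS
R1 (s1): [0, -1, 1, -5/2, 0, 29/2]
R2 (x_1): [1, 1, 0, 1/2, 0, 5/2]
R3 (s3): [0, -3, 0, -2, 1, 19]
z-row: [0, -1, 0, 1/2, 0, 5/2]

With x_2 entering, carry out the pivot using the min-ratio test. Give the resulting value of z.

5

Ratio test on column x_2 — row 1: entry -1 ≤ 0; row 2: (5/2)/1 = 5/2; row 3: entry -3 ≤ 0. Minimum is 5/2 at row 2 (x_1 leaves); pivot element 1.
Pivot on row 2; the z-row RHS becomes 5/2 − (-1)·(5/2) = 5.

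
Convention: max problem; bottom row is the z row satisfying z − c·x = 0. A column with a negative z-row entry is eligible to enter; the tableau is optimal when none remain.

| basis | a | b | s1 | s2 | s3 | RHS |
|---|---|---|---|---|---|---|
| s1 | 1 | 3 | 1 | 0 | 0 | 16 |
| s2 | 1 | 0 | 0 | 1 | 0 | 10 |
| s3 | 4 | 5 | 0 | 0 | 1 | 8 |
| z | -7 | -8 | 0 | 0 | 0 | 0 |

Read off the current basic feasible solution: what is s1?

s1 is basic (row 1); its value is the RHS of that row, 16.

16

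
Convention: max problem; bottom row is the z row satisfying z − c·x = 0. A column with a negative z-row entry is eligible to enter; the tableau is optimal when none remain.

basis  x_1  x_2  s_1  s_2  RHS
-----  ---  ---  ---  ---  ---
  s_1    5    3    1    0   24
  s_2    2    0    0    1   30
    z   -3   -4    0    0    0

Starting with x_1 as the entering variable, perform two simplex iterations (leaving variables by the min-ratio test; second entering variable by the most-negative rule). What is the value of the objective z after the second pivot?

Ratio test on column x_1 — row 1: 24/5 = 24/5; row 2: 30/2 = 15. Minimum is 24/5 at row 1 (s_1 leaves); pivot element 5.
Pivot on row 1; the z-row RHS becomes 0 − (-3)·(24/5) = 72/5.
Next entering variable (most negative z-row entry -11/5): x_2.
Ratio test on column x_2 — row 1: (24/5)/(3/5) = 8; row 2: entry -6/5 ≤ 0. Minimum is 8 at row 1 (x_1 leaves); pivot element 3/5.
After the second pivot the z-row RHS is 72/5 − (-11/5)·8 = 32.

32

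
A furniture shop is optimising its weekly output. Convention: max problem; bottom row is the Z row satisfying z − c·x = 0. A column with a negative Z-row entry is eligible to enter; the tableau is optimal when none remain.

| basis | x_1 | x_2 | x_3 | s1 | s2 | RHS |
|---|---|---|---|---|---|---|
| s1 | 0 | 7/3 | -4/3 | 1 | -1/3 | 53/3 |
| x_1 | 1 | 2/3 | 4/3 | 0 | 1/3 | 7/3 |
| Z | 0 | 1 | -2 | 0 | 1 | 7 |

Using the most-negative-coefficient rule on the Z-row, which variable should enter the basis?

Negative Z-row entries: x_3: -2.
The most negative is -2 in column x_3, so x_3 enters.

x_3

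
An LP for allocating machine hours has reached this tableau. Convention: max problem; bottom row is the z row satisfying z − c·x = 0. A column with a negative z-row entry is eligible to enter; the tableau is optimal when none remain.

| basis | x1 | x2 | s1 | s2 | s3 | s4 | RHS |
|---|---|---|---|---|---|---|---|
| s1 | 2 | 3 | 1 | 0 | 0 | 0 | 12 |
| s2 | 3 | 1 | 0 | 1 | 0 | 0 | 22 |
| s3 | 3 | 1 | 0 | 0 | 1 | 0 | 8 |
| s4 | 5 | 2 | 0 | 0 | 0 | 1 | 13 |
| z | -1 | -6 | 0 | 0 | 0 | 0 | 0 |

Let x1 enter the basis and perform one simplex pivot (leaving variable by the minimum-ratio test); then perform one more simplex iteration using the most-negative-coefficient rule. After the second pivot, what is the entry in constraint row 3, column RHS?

9/11

Ratio test on column x1 — row 1: 12/2 = 6; row 2: 22/3 = 22/3; row 3: 8/3 = 8/3; row 4: 13/5 = 13/5. Minimum is 13/5 at row 4 (s4 leaves); pivot element 5.
Divide row 4 by 5; eliminate column x1 from the other rows.
Second iteration: most negative z-row entry is -28/5 in column x2, so x2 enters.
Ratio test on column x2 — row 1: (34/5)/(11/5) = 34/11; row 2: entry -1/5 ≤ 0; row 3: entry -1/5 ≤ 0; row 4: (13/5)/(2/5) = 13/2. Minimum is 34/11 at row 1 (s1 leaves); pivot element 11/5.
Divide row 1 by 11/5; eliminate column x2 from the other rows.
After both pivots, the entry at constraint row 3, column RHS is 9/11.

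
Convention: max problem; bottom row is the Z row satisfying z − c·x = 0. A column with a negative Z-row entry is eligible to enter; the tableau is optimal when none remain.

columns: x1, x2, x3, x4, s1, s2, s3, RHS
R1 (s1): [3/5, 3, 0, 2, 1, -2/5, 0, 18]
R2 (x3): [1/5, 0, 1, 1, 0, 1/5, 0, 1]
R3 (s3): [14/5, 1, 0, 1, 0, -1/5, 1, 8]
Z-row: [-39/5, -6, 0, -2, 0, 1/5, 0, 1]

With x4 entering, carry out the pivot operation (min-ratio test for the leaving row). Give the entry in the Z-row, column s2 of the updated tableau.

3/5

Ratio test on column x4 — row 1: 18/2 = 9; row 2: 1/1 = 1; row 3: 8/1 = 8. Minimum is 1 at row 2 (x3 leaves); pivot element 1.
Divide row 2 by 1; eliminate column x4 from the other rows.
Z-row update in column s2: 1/5 − (-2)·(1/5) = 3/5.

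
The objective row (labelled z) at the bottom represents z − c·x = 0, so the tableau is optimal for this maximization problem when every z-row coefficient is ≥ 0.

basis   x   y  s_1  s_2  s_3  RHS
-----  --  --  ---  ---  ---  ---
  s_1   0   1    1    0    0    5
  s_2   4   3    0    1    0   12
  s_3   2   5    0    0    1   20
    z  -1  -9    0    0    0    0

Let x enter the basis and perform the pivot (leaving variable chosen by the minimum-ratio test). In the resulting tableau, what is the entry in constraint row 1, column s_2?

0

Ratio test on column x — row 1: entry 0 ≤ 0; row 2: 12/4 = 3; row 3: 20/2 = 10. Minimum is 3 at row 2 (s_2 leaves); pivot element 4.
Divide row 2 by 4; eliminate column x from the other rows.
Row 1 update in column s_2: 0 − 0·(1/4) = 0.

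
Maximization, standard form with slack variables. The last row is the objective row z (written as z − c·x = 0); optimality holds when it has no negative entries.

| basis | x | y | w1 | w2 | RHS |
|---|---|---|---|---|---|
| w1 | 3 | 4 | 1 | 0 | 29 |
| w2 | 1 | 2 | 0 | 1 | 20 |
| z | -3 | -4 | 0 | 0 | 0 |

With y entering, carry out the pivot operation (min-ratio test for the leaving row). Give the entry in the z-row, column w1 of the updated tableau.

1

Ratio test on column y — row 1: 29/4 = 29/4; row 2: 20/2 = 10. Minimum is 29/4 at row 1 (w1 leaves); pivot element 4.
Divide row 1 by 4; eliminate column y from the other rows.
z-row update in column w1: 0 − (-4)·(1/4) = 1.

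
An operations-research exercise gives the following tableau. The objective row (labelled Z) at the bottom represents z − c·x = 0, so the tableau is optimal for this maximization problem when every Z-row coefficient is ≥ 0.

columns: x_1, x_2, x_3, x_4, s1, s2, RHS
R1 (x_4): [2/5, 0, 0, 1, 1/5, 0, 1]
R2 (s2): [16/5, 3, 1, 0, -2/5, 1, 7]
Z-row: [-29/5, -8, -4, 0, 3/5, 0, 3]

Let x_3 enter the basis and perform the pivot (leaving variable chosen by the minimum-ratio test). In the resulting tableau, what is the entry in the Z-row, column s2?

4

Ratio test on column x_3 — row 1: entry 0 ≤ 0; row 2: 7/1 = 7. Minimum is 7 at row 2 (s2 leaves); pivot element 1.
Divide row 2 by 1; eliminate column x_3 from the other rows.
Z-row update in column s2: 0 − (-4)·1 = 4.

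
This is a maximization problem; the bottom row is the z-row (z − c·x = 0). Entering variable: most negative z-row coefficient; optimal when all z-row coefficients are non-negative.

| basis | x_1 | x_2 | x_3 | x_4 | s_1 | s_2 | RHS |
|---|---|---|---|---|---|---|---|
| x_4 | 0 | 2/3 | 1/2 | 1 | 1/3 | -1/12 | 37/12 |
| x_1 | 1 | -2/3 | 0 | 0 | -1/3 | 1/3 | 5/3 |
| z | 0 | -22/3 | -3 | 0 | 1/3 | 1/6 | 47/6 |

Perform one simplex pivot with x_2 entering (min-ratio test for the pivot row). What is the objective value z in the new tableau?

167/4

Ratio test on column x_2 — row 1: (37/12)/(2/3) = 37/8; row 2: entry -2/3 ≤ 0. Minimum is 37/8 at row 1 (x_4 leaves); pivot element 2/3.
Pivot on row 1; the z-row RHS becomes 47/6 − (-22/3)·(37/8) = 167/4.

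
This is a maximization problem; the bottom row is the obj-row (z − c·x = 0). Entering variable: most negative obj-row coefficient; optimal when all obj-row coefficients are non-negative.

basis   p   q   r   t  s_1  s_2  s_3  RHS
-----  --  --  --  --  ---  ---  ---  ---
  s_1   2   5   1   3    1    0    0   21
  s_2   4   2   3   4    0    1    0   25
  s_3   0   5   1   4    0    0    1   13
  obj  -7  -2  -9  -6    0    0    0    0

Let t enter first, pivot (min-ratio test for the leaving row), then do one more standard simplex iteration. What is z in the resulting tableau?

Ratio test on column t — row 1: 21/3 = 7; row 2: 25/4 = 25/4; row 3: 13/4 = 13/4. Minimum is 13/4 at row 3 (s_3 leaves); pivot element 4.
Pivot on row 3; the obj-row RHS becomes 0 − (-6)·(13/4) = 39/2.
Next entering variable (most negative obj-row entry -15/2): r.
Ratio test on column r — row 1: (45/4)/(1/4) = 45; row 2: 12/2 = 6; row 3: (13/4)/(1/4) = 13. Minimum is 6 at row 2 (s_2 leaves); pivot element 2.
After the second pivot the obj-row RHS is 39/2 − (-15/2)·6 = 129/2.

129/2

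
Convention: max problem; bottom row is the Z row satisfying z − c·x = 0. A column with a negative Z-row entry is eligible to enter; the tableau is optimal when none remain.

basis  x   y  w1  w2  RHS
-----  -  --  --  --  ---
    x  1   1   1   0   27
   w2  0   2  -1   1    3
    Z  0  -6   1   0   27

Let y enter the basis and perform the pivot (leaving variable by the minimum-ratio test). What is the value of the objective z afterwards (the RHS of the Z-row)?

Ratio test on column y — row 1: 27/1 = 27; row 2: 3/2 = 3/2. Minimum is 3/2 at row 2 (w2 leaves); pivot element 2.
Pivot on row 2; the Z-row RHS becomes 27 − (-6)·(3/2) = 36.

36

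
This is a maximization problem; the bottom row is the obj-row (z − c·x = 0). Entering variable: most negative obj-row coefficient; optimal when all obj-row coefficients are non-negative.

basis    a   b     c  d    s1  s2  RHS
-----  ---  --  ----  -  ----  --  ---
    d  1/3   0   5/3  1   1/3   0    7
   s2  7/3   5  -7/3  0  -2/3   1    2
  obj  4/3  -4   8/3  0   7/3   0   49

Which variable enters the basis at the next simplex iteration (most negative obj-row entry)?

Negative obj-row entries: b: -4.
The most negative is -4 in column b, so b enters.

b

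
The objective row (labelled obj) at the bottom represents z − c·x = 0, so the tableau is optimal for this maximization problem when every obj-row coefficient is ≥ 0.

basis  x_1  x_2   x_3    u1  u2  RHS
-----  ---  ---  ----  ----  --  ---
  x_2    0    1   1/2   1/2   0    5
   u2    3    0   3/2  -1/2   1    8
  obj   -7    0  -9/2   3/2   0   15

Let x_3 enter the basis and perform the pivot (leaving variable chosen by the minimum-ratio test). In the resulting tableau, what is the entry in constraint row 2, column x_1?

2

Ratio test on column x_3 — row 1: 5/(1/2) = 10; row 2: 8/(3/2) = 16/3. Minimum is 16/3 at row 2 (u2 leaves); pivot element 3/2.
Divide row 2 by 3/2; eliminate column x_3 from the other rows.
In the new row 2, the x_1 entry is the old entry divided by the pivot: 3/(3/2) = 2.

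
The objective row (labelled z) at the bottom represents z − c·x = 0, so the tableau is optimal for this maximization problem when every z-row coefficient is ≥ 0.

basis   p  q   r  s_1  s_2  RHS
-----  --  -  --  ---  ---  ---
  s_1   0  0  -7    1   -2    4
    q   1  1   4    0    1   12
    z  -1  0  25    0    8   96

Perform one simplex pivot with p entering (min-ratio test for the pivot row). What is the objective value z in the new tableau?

Ratio test on column p — row 1: entry 0 ≤ 0; row 2: 12/1 = 12. Minimum is 12 at row 2 (q leaves); pivot element 1.
Pivot on row 2; the z-row RHS becomes 96 − (-1)·12 = 108.

108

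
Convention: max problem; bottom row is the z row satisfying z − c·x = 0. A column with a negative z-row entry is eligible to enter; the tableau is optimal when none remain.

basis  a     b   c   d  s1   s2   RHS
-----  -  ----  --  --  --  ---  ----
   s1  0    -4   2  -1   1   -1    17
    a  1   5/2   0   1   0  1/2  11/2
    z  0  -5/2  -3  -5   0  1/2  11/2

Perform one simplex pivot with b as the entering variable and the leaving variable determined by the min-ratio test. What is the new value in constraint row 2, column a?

Ratio test on column b — row 1: entry -4 ≤ 0; row 2: (11/2)/(5/2) = 11/5. Minimum is 11/5 at row 2 (a leaves); pivot element 5/2.
Divide row 2 by 5/2; eliminate column b from the other rows.
In the new row 2, the a entry is the old entry divided by the pivot: 1/(5/2) = 2/5.

2/5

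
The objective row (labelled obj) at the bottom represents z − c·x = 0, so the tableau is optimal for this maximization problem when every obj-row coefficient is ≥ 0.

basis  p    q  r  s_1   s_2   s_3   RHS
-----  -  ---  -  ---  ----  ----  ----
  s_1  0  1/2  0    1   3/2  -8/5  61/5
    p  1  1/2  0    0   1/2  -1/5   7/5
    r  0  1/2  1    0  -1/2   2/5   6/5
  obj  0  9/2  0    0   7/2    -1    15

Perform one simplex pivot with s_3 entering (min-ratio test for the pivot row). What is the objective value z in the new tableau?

18

Ratio test on column s_3 — row 1: entry -8/5 ≤ 0; row 2: entry -1/5 ≤ 0; row 3: (6/5)/(2/5) = 3. Minimum is 3 at row 3 (r leaves); pivot element 2/5.
Pivot on row 3; the obj-row RHS becomes 15 − (-1)·3 = 18.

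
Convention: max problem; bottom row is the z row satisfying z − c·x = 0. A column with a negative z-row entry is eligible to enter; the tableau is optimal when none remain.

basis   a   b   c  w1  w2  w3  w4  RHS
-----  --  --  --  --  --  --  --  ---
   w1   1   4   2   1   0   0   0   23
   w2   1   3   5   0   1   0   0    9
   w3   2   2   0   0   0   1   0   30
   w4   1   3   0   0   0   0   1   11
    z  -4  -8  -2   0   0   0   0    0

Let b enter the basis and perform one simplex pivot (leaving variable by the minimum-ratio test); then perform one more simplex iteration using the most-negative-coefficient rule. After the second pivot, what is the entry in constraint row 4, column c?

-5

Ratio test on column b — row 1: 23/4 = 23/4; row 2: 9/3 = 3; row 3: 30/2 = 15; row 4: 11/3 = 11/3. Minimum is 3 at row 2 (w2 leaves); pivot element 3.
Divide row 2 by 3; eliminate column b from the other rows.
Second iteration: most negative z-row entry is -4/3 in column a, so a enters.
Ratio test on column a — row 1: entry -1/3 ≤ 0; row 2: 3/(1/3) = 9; row 3: 24/(4/3) = 18; row 4: entry 0 ≤ 0. Minimum is 9 at row 2 (b leaves); pivot element 1/3.
Divide row 2 by 1/3; eliminate column a from the other rows.
After both pivots, the entry at constraint row 4, column c is -5.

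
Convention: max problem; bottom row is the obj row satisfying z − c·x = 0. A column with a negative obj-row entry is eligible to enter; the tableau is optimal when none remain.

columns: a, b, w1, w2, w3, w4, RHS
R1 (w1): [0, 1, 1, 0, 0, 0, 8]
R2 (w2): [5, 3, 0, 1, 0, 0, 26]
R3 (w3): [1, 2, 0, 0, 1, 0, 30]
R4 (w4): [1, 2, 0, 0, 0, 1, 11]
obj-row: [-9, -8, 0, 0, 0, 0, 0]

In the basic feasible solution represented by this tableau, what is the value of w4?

11

w4 is basic (row 4); its value is the RHS of that row, 11.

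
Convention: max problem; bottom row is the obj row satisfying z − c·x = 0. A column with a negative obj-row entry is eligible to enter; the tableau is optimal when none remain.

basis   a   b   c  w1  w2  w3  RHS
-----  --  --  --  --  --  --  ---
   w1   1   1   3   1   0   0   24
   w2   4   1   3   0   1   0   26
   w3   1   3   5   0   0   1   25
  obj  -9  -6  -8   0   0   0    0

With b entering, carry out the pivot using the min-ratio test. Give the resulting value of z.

50

Ratio test on column b — row 1: 24/1 = 24; row 2: 26/1 = 26; row 3: 25/3 = 25/3. Minimum is 25/3 at row 3 (w3 leaves); pivot element 3.
Pivot on row 3; the obj-row RHS becomes 0 − (-6)·(25/3) = 50.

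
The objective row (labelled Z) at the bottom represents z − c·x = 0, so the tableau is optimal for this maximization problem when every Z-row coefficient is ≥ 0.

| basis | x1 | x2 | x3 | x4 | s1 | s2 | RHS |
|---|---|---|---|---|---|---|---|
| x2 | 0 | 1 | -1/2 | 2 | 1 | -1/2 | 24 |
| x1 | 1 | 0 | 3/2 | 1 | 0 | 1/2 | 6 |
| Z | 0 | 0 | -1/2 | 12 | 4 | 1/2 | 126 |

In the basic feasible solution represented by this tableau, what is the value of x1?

x1 is basic (row 2); its value is the RHS of that row, 6.

6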